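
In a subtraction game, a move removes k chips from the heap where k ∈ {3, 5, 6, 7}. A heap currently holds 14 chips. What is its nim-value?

1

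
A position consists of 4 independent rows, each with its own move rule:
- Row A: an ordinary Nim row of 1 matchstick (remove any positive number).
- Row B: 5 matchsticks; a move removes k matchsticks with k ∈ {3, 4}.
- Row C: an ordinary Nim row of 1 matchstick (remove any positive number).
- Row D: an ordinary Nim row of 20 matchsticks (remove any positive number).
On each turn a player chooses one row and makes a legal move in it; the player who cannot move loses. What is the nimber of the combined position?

21

Row A is a plain Nim row of size 1, so its Grundy value is 1.
For row B, compute g(0), g(1), … with moves {3, 4}:
k:     0  1  2  3  4  5
g(k):  0  0  0  1  1  1
So g(5) = 1.
Row C is a plain Nim row of size 1, so its Grundy value is 1.
Row D is a plain Nim row of size 20, so its Grundy value is 20.
The value of a disjunctive sum is the nim-sum of the parts.
Combined value = 1 ⊕ 1 ⊕ 1 ⊕ 20 = 21.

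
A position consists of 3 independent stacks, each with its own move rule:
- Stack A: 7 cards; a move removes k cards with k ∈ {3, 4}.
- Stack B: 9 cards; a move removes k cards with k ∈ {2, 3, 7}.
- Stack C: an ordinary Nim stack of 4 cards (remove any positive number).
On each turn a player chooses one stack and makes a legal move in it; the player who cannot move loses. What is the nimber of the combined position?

For stack A, compute g(0), g(1), … with moves {3, 4}:
g(0) = mex{} = 0
g(1) = mex{} = 0
g(2) = mex{} = 0
g(3) = mex{0} = 1
g(4) = mex{0} = 1
g(5) = mex{0} = 1
g(6) = mex{0,1} = 2
g(7) = mex{1} = 0
So g(7) = 0.
Build the Grundy sequence for stack B with g(k) = mex{g(k−s) : s ∈ {2, 3, 7}, s ≤ k}:
g(0) = mex{} = 0
g(1) = mex{} = 0
g(2) = mex{0} = 1
g(3) = mex{0} = 1
g(4) = mex{0,1} = 2
g(5) = mex{1} = 0
g(6) = mex{1,2} = 0
g(7) = mex{0,2} = 1
g(8) = mex{0} = 1
g(9) = mex{0,1} = 2
So g(9) = 2.
Stack C is a plain Nim stack of size 4, so its Grundy value is 4.
The value of a disjunctive sum is the nim-sum of the parts.
Combined value = 0 ⊕ 2 ⊕ 4 = 6.

6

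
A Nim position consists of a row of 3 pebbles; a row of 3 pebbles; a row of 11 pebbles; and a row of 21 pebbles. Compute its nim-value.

30

Bitwise XOR of the heap sizes:
  00011  (3)
  00011  (3)
  01011  (11)
  10101  (21)
  -----
  11110  (30)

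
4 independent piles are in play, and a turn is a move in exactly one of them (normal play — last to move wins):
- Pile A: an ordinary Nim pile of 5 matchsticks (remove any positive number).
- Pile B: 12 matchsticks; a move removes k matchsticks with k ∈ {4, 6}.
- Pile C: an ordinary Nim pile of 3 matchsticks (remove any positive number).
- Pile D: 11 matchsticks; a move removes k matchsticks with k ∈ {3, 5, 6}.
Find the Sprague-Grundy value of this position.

Pile A is a plain Nim pile of size 5, so its Grundy value is 5.
Grundy values for pile B (subtraction set {4, 6}):
k:     0  1  2  3  4  5  6  7  8  9 10 11 12
g(k):  0  0  0  0  1  1  1  1  2  2  0  0  0
So g(12) = 0.
Pile C is a plain Nim pile of size 3, so its Grundy value is 3.
Grundy values for pile D (subtraction set {3, 5, 6}):
g(0) = mex{} = 0
g(1) = mex{} = 0
g(2) = mex{} = 0
g(3) = mex{0} = 1
g(4) = mex{0} = 1
g(5) = mex{0} = 1
g(6) = mex{0,1} = 2
g(7) = mex{0,1} = 2
g(8) = mex{0,1} = 2
g(9) = mex{1,2} = 0
g(10) = mex{1,2} = 0
g(11) = mex{1,2} = 0
So g(11) = 0.
The value of a disjunctive sum is the nim-sum of the parts.
Combined value = 5 XOR 0 XOR 3 XOR 0 = 6.

6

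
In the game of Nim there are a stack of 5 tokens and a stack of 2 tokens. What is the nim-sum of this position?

Write each in binary and XOR column by column:
  101  (5)
  010  (2)
  ---
  111  (7)

7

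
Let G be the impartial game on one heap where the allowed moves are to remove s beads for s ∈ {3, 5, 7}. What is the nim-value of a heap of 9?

3

Compute g(0), g(1), … for moves {3, 5, 7}:
k:     0  1  2  3  4  5  6  7  8  9
g(k):  0  0  0  1  1  1  2  2  2  3
So g(9) = 3.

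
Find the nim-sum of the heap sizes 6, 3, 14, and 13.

6

Nim-sum: 6 ⊕ 3 ⊕ 14 ⊕ 13 = 6.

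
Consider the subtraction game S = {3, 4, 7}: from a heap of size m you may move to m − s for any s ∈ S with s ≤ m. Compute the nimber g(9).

3

Compute g(0), g(1), … for moves {3, 4, 7}:
g(0) = mex{} = 0
g(1) = mex{} = 0
g(2) = mex{} = 0
g(3) = mex{0} = 1
g(4) = mex{0} = 1
g(5) = mex{0} = 1
g(6) = mex{0,1} = 2
g(7) = mex{0,1} = 2
g(8) = mex{0,1} = 2
g(9) = mex{0,1,2} = 3
So g(9) = 3.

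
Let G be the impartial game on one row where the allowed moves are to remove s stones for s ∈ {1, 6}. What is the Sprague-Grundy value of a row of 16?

Grundy values for subtraction set {1, 6}:
k:     0  1  2  3  4  5  6  7  8  9 10 11 12 13 14 15 16
g(k):  0  1  0  1  0  1  2  0  1  0  1  0  1  2  0  1  0
So g(16) = 0.

0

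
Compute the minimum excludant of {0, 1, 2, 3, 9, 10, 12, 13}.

The values 0, 1, 2, 3 are all present; 4 is the first non-negative integer missing from the set.

4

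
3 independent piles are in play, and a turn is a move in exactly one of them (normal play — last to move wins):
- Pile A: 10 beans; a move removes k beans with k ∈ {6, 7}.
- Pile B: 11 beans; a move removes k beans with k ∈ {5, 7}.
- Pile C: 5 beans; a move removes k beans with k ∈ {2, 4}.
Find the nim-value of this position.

1

Grundy values for pile A (subtraction set {6, 7}):
g(0) = mex{} = 0
g(1) = mex{} = 0
g(2) = mex{} = 0
g(3) = mex{} = 0
g(4) = mex{} = 0
g(5) = mex{} = 0
g(6) = mex{0} = 1
g(7) = mex{0} = 1
g(8) = mex{0} = 1
g(9) = mex{0} = 1
g(10) = mex{0} = 1
So g(10) = 1.
Grundy values for pile B (subtraction set {5, 7}):
g(0) = mex{} = 0
g(1) = mex{} = 0
g(2) = mex{} = 0
g(3) = mex{} = 0
g(4) = mex{} = 0
g(5) = mex{0} = 1
g(6) = mex{0} = 1
g(7) = mex{0} = 1
g(8) = mex{0} = 1
g(9) = mex{0} = 1
g(10) = mex{0,1} = 2
g(11) = mex{0,1} = 2
So g(11) = 2.
Grundy values for pile C (subtraction set {2, 4}):
g(0) = mex{} = 0
g(1) = mex{} = 0
g(2) = mex{0} = 1
g(3) = mex{0} = 1
g(4) = mex{0,1} = 2
g(5) = mex{0,1} = 2
So g(5) = 2.
The value of a disjunctive sum is the nim-sum of the parts.
Combined value = 1 XOR 2 XOR 2 = 1.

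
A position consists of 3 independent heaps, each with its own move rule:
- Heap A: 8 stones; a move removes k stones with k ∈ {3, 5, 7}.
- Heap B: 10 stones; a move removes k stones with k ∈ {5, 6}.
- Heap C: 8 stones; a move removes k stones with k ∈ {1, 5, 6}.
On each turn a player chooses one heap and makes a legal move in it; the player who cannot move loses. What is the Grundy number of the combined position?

Build the Grundy sequence for heap A with g(k) = mex{g(k−s) : s ∈ {3, 5, 7}, s ≤ k}:
g(0) = mex{} = 0
g(1) = mex{} = 0
g(2) = mex{} = 0
g(3) = mex{0} = 1
g(4) = mex{0} = 1
g(5) = mex{0} = 1
g(6) = mex{0,1} = 2
g(7) = mex{0,1} = 2
g(8) = mex{0,1} = 2
So g(8) = 2.
Grundy values for heap B (subtraction set {5, 6}):
k:     0  1  2  3  4  5  6  7  8  9 10
g(k):  0  0  0  0  0  1  1  1  1  1  2
So g(10) = 2.
Build the Grundy sequence for heap C with g(k) = mex{g(k−s) : s ∈ {1, 5, 6}, s ≤ k}:
k:     0  1  2  3  4  5  6  7  8
g(k):  0  1  0  1  0  1  2  3  2
So g(8) = 2.
By the Sprague-Grundy theorem, the Grundy value of a sum of independent games is the XOR of the component values.
Combined value = 2 XOR 2 XOR 2 = 2.

2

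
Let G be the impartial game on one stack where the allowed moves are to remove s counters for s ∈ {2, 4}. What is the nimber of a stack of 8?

1

Build the Grundy sequence with g(k) = mex{g(k−s) : s ∈ {2, 4}, s ≤ k}:
g(0) = mex{} = 0
g(1) = mex{} = 0
g(2) = mex{0} = 1
g(3) = mex{0} = 1
g(4) = mex{0,1} = 2
g(5) = mex{0,1} = 2
g(6) = mex{1,2} = 0
g(7) = mex{1,2} = 0
g(8) = mex{0,2} = 1
So g(8) = 1.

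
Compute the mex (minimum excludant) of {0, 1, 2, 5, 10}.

The values 0, 1, 2 are all present; 3 is the first non-negative integer missing from the set.

3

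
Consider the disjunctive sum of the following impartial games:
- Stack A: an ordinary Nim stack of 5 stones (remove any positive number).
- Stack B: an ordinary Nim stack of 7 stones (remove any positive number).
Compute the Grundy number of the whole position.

2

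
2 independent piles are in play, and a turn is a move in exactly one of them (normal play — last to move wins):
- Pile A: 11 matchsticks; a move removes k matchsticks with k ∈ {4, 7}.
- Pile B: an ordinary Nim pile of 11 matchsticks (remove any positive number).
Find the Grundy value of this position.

11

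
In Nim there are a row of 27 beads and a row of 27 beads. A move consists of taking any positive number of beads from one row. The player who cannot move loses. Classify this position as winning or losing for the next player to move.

Losing position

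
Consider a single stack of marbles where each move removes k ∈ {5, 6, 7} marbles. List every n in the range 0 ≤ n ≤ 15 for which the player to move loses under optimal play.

0, 1, 2, 3, 4, 12, 13, 14, 15

Build the Grundy sequence with g(k) = mex{g(k−s) : s ∈ {5, 6, 7}, s ≤ k}:
k:     0  1  2  3  4  5  6  7  8  9 10 11 12 13 14 15
g(k):  0  0  0  0  0  1  1  1  1  1  2  2  0  0  0  0
The P-positions (g = 0) in 0..15 are 0, 1, 2, 3, 4, 12, 13, 14, 15.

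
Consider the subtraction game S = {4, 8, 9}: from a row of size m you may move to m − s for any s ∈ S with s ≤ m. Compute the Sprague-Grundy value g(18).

Grundy values for subtraction set {4, 8, 9}:
k:     0  1  2  3  4  5  6  7  8  9 10 11 12 13 14 15 16 17 18
g(k):  0  0  0  0  1  1  1  1  2  2  2  2  3  0  0  0  0  1  1
So g(18) = 1.

1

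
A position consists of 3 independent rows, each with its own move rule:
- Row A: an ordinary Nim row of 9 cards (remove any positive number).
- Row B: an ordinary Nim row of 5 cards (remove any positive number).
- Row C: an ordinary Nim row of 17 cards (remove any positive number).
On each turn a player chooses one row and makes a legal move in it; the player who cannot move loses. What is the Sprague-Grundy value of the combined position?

29

Row A is a plain Nim row of size 9, so its Grundy value is 9.
Row B is a plain Nim row of size 5, so its Grundy value is 5.
Row C is a plain Nim row of size 17, so its Grundy value is 17.
The value of a disjunctive sum is the nim-sum of the parts.
Combined value = 9 XOR 5 XOR 17 = 29.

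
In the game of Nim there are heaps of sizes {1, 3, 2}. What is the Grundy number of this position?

0

In binary:
  01  (1)
  11  (3)
  10  (2)
  --
  00  (0)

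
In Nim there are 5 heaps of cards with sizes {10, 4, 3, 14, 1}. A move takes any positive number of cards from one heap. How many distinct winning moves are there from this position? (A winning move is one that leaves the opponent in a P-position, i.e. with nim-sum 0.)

3

Compute the nim-sum pairwise:
10 ^ 4 = 14
14 ^ 3 = 13
13 ^ 14 = 3
3 ^ 1 = 2
The overall nim-sum is X = 2. A heap of size p has a winning move iff p XOR X < p (reduce it to p XOR X).
  10: 10 XOR 2 = 8 < 10 — winning move (to 8).
  4: 4 XOR 2 = 6 ≥ 4 — no move.
  3: 3 XOR 2 = 1 < 3 — winning move (to 1).
  14: 14 XOR 2 = 12 < 14 — winning move (to 12).
  1: 1 XOR 2 = 3 ≥ 1 — no move.
That gives 3 winning moves.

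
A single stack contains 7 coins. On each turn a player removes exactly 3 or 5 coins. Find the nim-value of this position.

Build the Grundy sequence with g(k) = mex{g(k−s) : s ∈ {3, 5}, s ≤ k}:
k:     0  1  2  3  4  5  6  7
g(k):  0  0  0  1  1  1  2  2
So g(7) = 2.

2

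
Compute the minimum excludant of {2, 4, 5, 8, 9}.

0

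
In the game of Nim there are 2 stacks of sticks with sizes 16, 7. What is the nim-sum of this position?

Nim-sum: 16 XOR 7 = 23.

23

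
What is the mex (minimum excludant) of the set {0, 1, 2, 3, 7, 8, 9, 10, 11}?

4

The values 0, 1, 2, 3 are all present; 4 is the first non-negative integer missing from the set.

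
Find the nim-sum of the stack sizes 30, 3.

29

Nim-sum: 30 ⊕ 3 = 29.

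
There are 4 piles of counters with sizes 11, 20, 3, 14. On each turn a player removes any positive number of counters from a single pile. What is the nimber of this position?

Compute the nim-sum pairwise:
11 ^ 20 = 31
31 ^ 3 = 28
28 ^ 14 = 18

18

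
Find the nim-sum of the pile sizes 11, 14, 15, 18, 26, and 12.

Compute the nim-sum pairwise:
11 XOR 14 = 5
5 XOR 15 = 10
10 XOR 18 = 24
24 XOR 26 = 2
2 XOR 12 = 14

14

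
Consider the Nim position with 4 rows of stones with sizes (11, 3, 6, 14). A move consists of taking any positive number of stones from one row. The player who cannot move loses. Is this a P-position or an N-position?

P-position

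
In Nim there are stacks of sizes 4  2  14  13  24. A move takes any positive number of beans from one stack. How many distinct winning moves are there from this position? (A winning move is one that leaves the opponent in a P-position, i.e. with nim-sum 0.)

1

Compute the nim-sum pairwise:
4 ^ 2 = 6
6 ^ 14 = 8
8 ^ 13 = 5
5 ^ 24 = 29
The overall nim-sum is X = 29. A stack of size p has a winning move iff p XOR X < p (reduce it to p XOR X).
  4: 4 XOR 29 = 25 ≥ 4 — no move.
  2: 2 XOR 29 = 31 ≥ 2 — no move.
  14: 14 XOR 29 = 19 ≥ 14 — no move.
  13: 13 XOR 29 = 16 ≥ 13 — no move.
  24: 24 XOR 29 = 5 < 24 — winning move (to 5).
That gives 1 winning move.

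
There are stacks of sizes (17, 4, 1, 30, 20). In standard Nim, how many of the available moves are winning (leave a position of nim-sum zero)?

3

Compute the nim-sum pairwise:
17 ^ 4 = 21
21 ^ 1 = 20
20 ^ 30 = 10
10 ^ 20 = 30
The overall nim-sum is X = 30. A stack of size p has a winning move iff p XOR X < p (reduce it to p XOR X).
  17: 17 XOR 30 = 15 < 17 — winning move (to 15).
  4: 4 XOR 30 = 26 ≥ 4 — no move.
  1: 1 XOR 30 = 31 ≥ 1 — no move.
  30: 30 XOR 30 = 0 < 30 — winning move (to 0).
  20: 20 XOR 30 = 10 < 20 — winning move (to 10).
That gives 3 winning moves.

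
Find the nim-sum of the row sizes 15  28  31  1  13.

0

Nim-sum: 15 ⊕ 28 ⊕ 31 ⊕ 1 ⊕ 13 = 0.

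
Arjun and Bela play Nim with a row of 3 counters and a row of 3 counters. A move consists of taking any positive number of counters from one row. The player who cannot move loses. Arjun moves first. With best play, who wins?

Bela wins

Compute the nim-sum pairwise:
3 ^ 3 = 0
The nim-sum is 0, so this is a P-position: the player to move is in a losing position under optimal play; Arjun is about to move from it and so loses — Bela wins.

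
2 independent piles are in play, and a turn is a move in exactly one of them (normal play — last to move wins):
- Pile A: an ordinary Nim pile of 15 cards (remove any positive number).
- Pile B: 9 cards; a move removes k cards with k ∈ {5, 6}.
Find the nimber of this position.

Pile A is a plain Nim pile of size 15, so its Grundy value is 15.
For pile B, compute g(0), g(1), … with moves {5, 6}:
k:     0  1  2  3  4  5  6  7  8  9
g(k):  0  0  0  0  0  1  1  1  1  1
So g(9) = 1.
By the Sprague-Grundy theorem, the Grundy value of a sum of independent games is the XOR of the component values.
Combined value = 15 ⊕ 1 = 14.

14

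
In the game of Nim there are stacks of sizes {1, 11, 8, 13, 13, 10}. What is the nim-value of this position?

8

In binary:
  0001  (1)
  1011  (11)
  1000  (8)
  1101  (13)
  1101  (13)
  1010  (10)
  ----
  1000  (8)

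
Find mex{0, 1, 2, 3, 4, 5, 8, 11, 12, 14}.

The values 0, 1, 2, 3, 4, 5 are all present; 6 is the first non-negative integer missing from the set.

6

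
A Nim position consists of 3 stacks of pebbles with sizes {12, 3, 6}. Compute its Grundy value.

Nim-sum: 12 XOR 3 XOR 6 = 9.

9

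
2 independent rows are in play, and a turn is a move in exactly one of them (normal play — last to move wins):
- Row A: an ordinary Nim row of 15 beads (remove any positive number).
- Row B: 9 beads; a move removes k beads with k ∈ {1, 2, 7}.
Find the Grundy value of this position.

15

Row A is a plain Nim row of size 15, so its Grundy value is 15.
For row B, compute g(0), g(1), … with moves {1, 2, 7}:
g(0) = mex{} = 0
g(1) = mex{0} = 1
g(2) = mex{0,1} = 2
g(3) = mex{1,2} = 0
g(4) = mex{0,2} = 1
g(5) = mex{0,1} = 2
g(6) = mex{1,2} = 0
g(7) = mex{0,2} = 1
g(8) = mex{0,1} = 2
g(9) = mex{1,2} = 0
So g(9) = 0.
The value of a disjunctive sum is the nim-sum of the parts.
Combined value = 15 XOR 0 = 15.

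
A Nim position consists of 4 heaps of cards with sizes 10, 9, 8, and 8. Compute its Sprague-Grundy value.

3

Write each in binary and XOR column by column:
  1010  (10)
  1001  (9)
  1000  (8)
  1000  (8)
  ----
  0011  (3)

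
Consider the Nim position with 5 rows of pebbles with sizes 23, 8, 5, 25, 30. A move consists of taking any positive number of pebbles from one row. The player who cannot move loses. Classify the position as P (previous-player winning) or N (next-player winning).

Nim-sum: 23 ⊕ 8 ⊕ 5 ⊕ 25 ⊕ 30 = 29.
The nim-sum is 29 ≠ 0, so this is an N-position: the player to move can win.

N-position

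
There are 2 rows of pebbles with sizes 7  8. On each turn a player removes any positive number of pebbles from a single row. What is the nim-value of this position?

15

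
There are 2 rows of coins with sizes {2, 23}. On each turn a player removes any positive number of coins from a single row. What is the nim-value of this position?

21

Bitwise XOR of the heap sizes:
  00010  (2)
  10111  (23)
  -----
  10101  (21)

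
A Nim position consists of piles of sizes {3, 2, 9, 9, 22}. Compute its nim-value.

23

Compute the nim-sum pairwise:
3 ^ 2 = 1
1 ^ 9 = 8
8 ^ 9 = 1
1 ^ 22 = 23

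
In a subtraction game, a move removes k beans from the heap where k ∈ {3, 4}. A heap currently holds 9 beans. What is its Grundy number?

Compute g(0), g(1), … for moves {3, 4}:
g(0) = mex{} = 0
g(1) = mex{} = 0
g(2) = mex{} = 0
g(3) = mex{0} = 1
g(4) = mex{0} = 1
g(5) = mex{0} = 1
g(6) = mex{0,1} = 2
g(7) = mex{1} = 0
g(8) = mex{1} = 0
g(9) = mex{1,2} = 0
So g(9) = 0.

0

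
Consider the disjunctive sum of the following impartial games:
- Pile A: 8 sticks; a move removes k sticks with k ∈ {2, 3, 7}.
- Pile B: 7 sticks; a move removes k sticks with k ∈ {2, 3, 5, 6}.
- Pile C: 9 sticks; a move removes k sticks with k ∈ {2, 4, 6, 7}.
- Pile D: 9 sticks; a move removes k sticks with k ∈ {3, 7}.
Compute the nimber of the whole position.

3

Grundy values for pile A (subtraction set {2, 3, 7}):
k:     0  1  2  3  4  5  6  7  8
g(k):  0  0  1  1  2  0  0  1  1
So g(8) = 1.
For pile B, compute g(0), g(1), … with moves {2, 3, 5, 6}:
g(0) = mex{} = 0
g(1) = mex{} = 0
g(2) = mex{0} = 1
g(3) = mex{0} = 1
g(4) = mex{0,1} = 2
g(5) = mex{0,1} = 2
g(6) = mex{0,1,2} = 3
g(7) = mex{0,1,2} = 3
So g(7) = 3.
Grundy values for pile C (subtraction set {2, 4, 6, 7}):
k:     0  1  2  3  4  5  6  7  8  9
g(k):  0  0  1  1  2  2  3  3  4  0
So g(9) = 0.
Build the Grundy sequence for pile D with g(k) = mex{g(k−s) : s ∈ {3, 7}, s ≤ k}:
g(0) = mex{} = 0
g(1) = mex{} = 0
g(2) = mex{} = 0
g(3) = mex{0} = 1
g(4) = mex{0} = 1
g(5) = mex{0} = 1
g(6) = mex{1} = 0
g(7) = mex{0,1} = 2
g(8) = mex{0,1} = 2
g(9) = mex{0} = 1
So g(9) = 1.
The value of a disjunctive sum is the nim-sum of the parts.
Combined value = 1 XOR 3 XOR 0 XOR 1 = 3.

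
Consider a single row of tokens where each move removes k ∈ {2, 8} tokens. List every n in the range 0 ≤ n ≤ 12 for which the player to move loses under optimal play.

0, 1, 4, 5, 10, 11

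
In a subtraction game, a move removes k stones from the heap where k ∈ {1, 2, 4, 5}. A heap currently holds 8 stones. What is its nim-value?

Grundy values for subtraction set {1, 2, 4, 5}:
k:     0  1  2  3  4  5  6  7  8
g(k):  0  1  2  0  1  2  0  1  2
So g(8) = 2.

2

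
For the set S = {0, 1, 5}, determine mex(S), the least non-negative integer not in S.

2

The values 0, 1 are all present; 2 is the first non-negative integer missing from the set.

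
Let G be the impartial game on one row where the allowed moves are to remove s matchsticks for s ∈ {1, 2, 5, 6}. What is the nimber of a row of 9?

2

Compute g(0), g(1), … for moves {1, 2, 5, 6}:
g(0) = mex{} = 0
g(1) = mex{0} = 1
g(2) = mex{0,1} = 2
g(3) = mex{1,2} = 0
g(4) = mex{0,2} = 1
g(5) = mex{0,1} = 2
g(6) = mex{0,1,2} = 3
g(7) = mex{1,2,3} = 0
g(8) = mex{0,2,3} = 1
g(9) = mex{0,1} = 2
So g(9) = 2.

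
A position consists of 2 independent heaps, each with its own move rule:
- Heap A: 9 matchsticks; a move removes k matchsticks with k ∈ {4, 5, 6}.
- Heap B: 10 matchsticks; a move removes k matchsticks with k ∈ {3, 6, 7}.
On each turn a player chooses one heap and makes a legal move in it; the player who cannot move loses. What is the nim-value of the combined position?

2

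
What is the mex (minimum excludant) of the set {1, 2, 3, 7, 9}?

0 is not in the set, so the mex is 0.

0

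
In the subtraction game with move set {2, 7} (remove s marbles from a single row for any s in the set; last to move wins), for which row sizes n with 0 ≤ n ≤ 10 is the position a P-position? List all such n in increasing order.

0, 1, 4, 5, 9, 10

Compute g(0), g(1), … for moves {2, 7}:
k:     0  1  2  3  4  5  6  7  8  9 10
g(k):  0  0  1  1  0  0  1  1  2  0  0
The P-positions (g = 0) in 0..10 are 0, 1, 4, 5, 9, 10.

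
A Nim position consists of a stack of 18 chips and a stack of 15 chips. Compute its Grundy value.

29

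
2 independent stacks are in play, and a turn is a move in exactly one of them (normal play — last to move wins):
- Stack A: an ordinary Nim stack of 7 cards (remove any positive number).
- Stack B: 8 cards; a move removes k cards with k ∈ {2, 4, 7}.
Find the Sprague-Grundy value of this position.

6

Stack A is a plain Nim stack of size 7, so its Grundy value is 7.
Grundy values for stack B (subtraction set {2, 4, 7}):
g(0) = mex{} = 0
g(1) = mex{} = 0
g(2) = mex{0} = 1
g(3) = mex{0} = 1
g(4) = mex{0,1} = 2
g(5) = mex{0,1} = 2
g(6) = mex{1,2} = 0
g(7) = mex{0,1,2} = 3
g(8) = mex{0,2} = 1
So g(8) = 1.
By the Sprague-Grundy theorem, the Grundy value of a sum of independent games is the XOR of the component values.
Combined value = 7 XOR 1 = 6.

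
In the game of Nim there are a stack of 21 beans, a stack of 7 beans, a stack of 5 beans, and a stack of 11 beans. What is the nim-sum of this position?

28

Bitwise XOR of the heap sizes:
  10101  (21)
  00111  (7)
  00101  (5)
  01011  (11)
  -----
  11100  (28)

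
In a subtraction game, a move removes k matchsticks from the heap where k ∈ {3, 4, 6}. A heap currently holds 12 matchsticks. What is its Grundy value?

Build the Grundy sequence with g(k) = mex{g(k−s) : s ∈ {3, 4, 6}, s ≤ k}:
g(0) = mex{} = 0
g(1) = mex{} = 0
g(2) = mex{} = 0
g(3) = mex{0} = 1
g(4) = mex{0} = 1
g(5) = mex{0} = 1
g(6) = mex{0,1} = 2
g(7) = mex{0,1} = 2
g(8) = mex{0,1} = 2
g(9) = mex{1,2} = 0
g(10) = mex{1,2} = 0
g(11) = mex{1,2} = 0
g(12) = mex{0,2} = 1
So g(12) = 1.

1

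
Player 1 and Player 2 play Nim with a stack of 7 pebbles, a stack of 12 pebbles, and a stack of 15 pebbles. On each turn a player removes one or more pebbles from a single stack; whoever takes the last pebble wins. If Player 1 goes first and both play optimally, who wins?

Nim-sum: 7 XOR 12 XOR 15 = 4.
The nim-sum is 4 ≠ 0, so this is an N-position: the player to move can win; Player 1 has a winning move.

Player 1 wins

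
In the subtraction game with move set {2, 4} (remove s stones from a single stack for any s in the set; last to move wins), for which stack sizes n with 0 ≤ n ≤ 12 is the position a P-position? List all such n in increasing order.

0, 1, 6, 7, 12

Build the Grundy sequence with g(k) = mex{g(k−s) : s ∈ {2, 4}, s ≤ k}:
k:     0  1  2  3  4  5  6  7  8  9 10 11 12
g(k):  0  0  1  1  2  2  0  0  1  1  2  2  0
The P-positions (g = 0) in 0..12 are 0, 1, 6, 7, 12.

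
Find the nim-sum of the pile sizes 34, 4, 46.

8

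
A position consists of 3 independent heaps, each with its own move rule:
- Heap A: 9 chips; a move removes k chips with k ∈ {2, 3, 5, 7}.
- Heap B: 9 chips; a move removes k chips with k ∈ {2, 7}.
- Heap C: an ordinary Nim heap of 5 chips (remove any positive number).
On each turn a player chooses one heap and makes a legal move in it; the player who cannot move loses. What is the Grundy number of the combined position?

5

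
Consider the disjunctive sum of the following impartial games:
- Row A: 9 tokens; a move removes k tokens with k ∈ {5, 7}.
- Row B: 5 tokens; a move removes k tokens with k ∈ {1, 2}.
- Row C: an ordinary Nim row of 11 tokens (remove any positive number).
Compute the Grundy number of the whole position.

For row A, compute g(0), g(1), … with moves {5, 7}:
g(0) = mex{} = 0
g(1) = mex{} = 0
g(2) = mex{} = 0
g(3) = mex{} = 0
g(4) = mex{} = 0
g(5) = mex{0} = 1
g(6) = mex{0} = 1
g(7) = mex{0} = 1
g(8) = mex{0} = 1
g(9) = mex{0} = 1
So g(9) = 1.
For row B, compute g(0), g(1), … with moves {1, 2}:
k:     0  1  2  3  4  5
g(k):  0  1  2  0  1  2
So g(5) = 2.
Row C is a plain Nim row of size 11, so its Grundy value is 11.
The value of a disjunctive sum is the nim-sum of the parts.
Combined value = 1 XOR 2 XOR 11 = 8.

8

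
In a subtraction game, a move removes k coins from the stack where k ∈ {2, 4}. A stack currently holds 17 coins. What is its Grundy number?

2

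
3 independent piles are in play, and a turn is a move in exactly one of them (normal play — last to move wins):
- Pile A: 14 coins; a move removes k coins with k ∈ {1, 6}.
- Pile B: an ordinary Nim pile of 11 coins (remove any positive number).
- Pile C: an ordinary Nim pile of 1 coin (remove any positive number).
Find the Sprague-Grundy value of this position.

10

For pile A, compute g(0), g(1), … with moves {1, 6}:
g(0) = mex{} = 0
g(1) = mex{0} = 1
g(2) = mex{1} = 0
g(3) = mex{0} = 1
g(4) = mex{1} = 0
g(5) = mex{0} = 1
g(6) = mex{0,1} = 2
g(7) = mex{1,2} = 0
g(8) = mex{0} = 1
g(9) = mex{1} = 0
g(10) = mex{0} = 1
g(11) = mex{1} = 0
g(12) = mex{0,2} = 1
g(13) = mex{0,1} = 2
g(14) = mex{1,2} = 0
So g(14) = 0.
Pile B is a plain Nim pile of size 11, so its Grundy value is 11.
Pile C is a plain Nim pile of size 1, so its Grundy value is 1.
The value of a disjunctive sum is the nim-sum of the parts.
Combined value = 0 XOR 11 XOR 1 = 10.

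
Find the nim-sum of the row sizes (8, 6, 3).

Compute the nim-sum pairwise:
8 ^ 6 = 14
14 ^ 3 = 13

13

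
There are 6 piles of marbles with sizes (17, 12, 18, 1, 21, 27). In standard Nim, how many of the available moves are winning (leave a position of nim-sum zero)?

Nim-sum: 17 ⊕ 12 ⊕ 18 ⊕ 1 ⊕ 21 ⊕ 27 = 0.
The nim-sum is already 0, so every move leaves a nonzero nim-sum — there are no winning moves.

0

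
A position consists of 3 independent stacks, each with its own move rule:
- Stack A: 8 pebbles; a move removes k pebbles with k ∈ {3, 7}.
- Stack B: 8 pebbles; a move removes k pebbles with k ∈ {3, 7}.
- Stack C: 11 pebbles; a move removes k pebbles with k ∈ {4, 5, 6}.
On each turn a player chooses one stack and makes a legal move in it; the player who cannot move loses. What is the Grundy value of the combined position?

Build the Grundy sequence for stack A with g(k) = mex{g(k−s) : s ∈ {3, 7}, s ≤ k}:
k:     0  1  2  3  4  5  6  7  8
g(k):  0  0  0  1  1  1  0  2  2
So g(8) = 2.
Build the Grundy sequence for stack B with g(k) = mex{g(k−s) : s ∈ {3, 7}, s ≤ k}:
g(0) = mex{} = 0
g(1) = mex{} = 0
g(2) = mex{} = 0
g(3) = mex{0} = 1
g(4) = mex{0} = 1
g(5) = mex{0} = 1
g(6) = mex{1} = 0
g(7) = mex{0,1} = 2
g(8) = mex{0,1} = 2
So g(8) = 2.
Build the Grundy sequence for stack C with g(k) = mex{g(k−s) : s ∈ {4, 5, 6}, s ≤ k}:
k:     0  1  2  3  4  5  6  7  8  9 10 11
g(k):  0  0  0  0  1  1  1  1  2  2  0  0
So g(11) = 0.
By the Sprague-Grundy theorem, the Grundy value of a sum of independent games is the XOR of the component values.
Combined value = 2 ⊕ 2 ⊕ 0 = 0.

0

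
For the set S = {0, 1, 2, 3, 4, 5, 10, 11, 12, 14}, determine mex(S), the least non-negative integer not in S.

6

The values 0, 1, 2, 3, 4, 5 are all present; 6 is the first non-negative integer missing from the set.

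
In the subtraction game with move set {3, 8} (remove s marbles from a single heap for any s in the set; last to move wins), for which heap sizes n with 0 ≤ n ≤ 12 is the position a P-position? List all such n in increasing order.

0, 1, 2, 6, 7, 11, 12

Grundy values for subtraction set {3, 8}:
k:     0  1  2  3  4  5  6  7  8  9 10 11 12
g(k):  0  0  0  1  1  1  0  0  2  1  1  0  0
The P-positions (g = 0) in 0..12 are 0, 1, 2, 6, 7, 11, 12.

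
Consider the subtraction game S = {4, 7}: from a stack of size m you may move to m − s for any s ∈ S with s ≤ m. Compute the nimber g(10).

2

Grundy values for subtraction set {4, 7}:
k:     0  1  2  3  4  5  6  7  8  9 10
g(k):  0  0  0  0  1  1  1  1  2  2  2
So g(10) = 2.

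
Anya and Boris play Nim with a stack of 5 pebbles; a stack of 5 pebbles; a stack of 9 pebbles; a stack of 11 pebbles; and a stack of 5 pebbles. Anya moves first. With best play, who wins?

Compute the nim-sum pairwise:
5 ⊕ 5 = 0
0 ⊕ 9 = 9
9 ⊕ 11 = 2
2 ⊕ 5 = 7
The nim-sum is 7 ≠ 0, so this is an N-position: the player to move can win; Anya has a winning move.

Anya wins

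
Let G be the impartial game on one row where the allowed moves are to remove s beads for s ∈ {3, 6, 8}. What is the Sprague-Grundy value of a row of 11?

Compute g(0), g(1), … for moves {3, 6, 8}:
g(0) = mex{} = 0
g(1) = mex{} = 0
g(2) = mex{} = 0
g(3) = mex{0} = 1
g(4) = mex{0} = 1
g(5) = mex{0} = 1
g(6) = mex{0,1} = 2
g(7) = mex{0,1} = 2
g(8) = mex{0,1} = 2
g(9) = mex{0,1,2} = 3
g(10) = mex{0,1,2} = 3
g(11) = mex{1,2} = 0
So g(11) = 0.

0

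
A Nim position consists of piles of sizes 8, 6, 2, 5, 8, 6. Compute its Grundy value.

7

Bitwise XOR of the heap sizes:
  1000  (8)
  0110  (6)
  0010  (2)
  0101  (5)
  1000  (8)
  0110  (6)
  ----
  0111  (7)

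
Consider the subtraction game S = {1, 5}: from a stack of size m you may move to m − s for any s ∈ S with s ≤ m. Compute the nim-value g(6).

Compute g(0), g(1), … for moves {1, 5}:
g(0) = mex{} = 0
g(1) = mex{0} = 1
g(2) = mex{1} = 0
g(3) = mex{0} = 1
g(4) = mex{1} = 0
g(5) = mex{0} = 1
g(6) = mex{1} = 0
So g(6) = 0.

0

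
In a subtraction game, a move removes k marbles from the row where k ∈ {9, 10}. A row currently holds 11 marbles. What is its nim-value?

1

Build the Grundy sequence with g(k) = mex{g(k−s) : s ∈ {9, 10}, s ≤ k}:
k:     0  1  2  3  4  5  6  7  8  9 10 11
g(k):  0  0  0  0  0  0  0  0  0  1  1  1
So g(11) = 1.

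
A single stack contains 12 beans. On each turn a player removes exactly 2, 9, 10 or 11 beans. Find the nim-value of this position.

Build the Grundy sequence with g(k) = mex{g(k−s) : s ∈ {2, 9, 10, 11}, s ≤ k}:
g(0) = mex{} = 0
g(1) = mex{} = 0
g(2) = mex{0} = 1
g(3) = mex{0} = 1
g(4) = mex{1} = 0
g(5) = mex{1} = 0
g(6) = mex{0} = 1
g(7) = mex{0} = 1
g(8) = mex{1} = 0
g(9) = mex{0,1} = 2
g(10) = mex{0} = 1
g(11) = mex{0,1,2} = 3
g(12) = mex{0,1} = 2
So g(12) = 2.

2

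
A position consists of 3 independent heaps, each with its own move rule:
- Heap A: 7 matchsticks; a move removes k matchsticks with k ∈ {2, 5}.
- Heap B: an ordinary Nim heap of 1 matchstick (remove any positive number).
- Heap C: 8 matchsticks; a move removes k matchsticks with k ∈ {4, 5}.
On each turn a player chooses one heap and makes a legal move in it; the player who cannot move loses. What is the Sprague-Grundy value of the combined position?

3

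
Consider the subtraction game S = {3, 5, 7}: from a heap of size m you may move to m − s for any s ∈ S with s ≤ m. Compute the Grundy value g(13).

1

Compute g(0), g(1), … for moves {3, 5, 7}:
k:     0  1  2  3  4  5  6  7  8  9 10 11 12 13
g(k):  0  0  0  1  1  1  2  2  2  3  0  0  0  1
So g(13) = 1.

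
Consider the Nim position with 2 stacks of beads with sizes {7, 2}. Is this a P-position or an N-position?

Bitwise XOR of the heap sizes:
  111  (7)
  010  (2)
  ---
  101  (5)
The nim-sum is 5 ≠ 0, so this is an N-position: the player to move can win.

N-position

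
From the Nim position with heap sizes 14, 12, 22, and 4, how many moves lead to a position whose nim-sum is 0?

1

Compute the nim-sum pairwise:
14 XOR 12 = 2
2 XOR 22 = 20
20 XOR 4 = 16
The overall nim-sum is X = 16. A heap of size p has a winning move iff p XOR X < p (reduce it to p XOR X).
  14: 14 XOR 16 = 30 ≥ 14 — no move.
  12: 12 XOR 16 = 28 ≥ 12 — no move.
  22: 22 XOR 16 = 6 < 22 — winning move (to 6).
  4: 4 XOR 16 = 20 ≥ 4 — no move.
That gives 1 winning move.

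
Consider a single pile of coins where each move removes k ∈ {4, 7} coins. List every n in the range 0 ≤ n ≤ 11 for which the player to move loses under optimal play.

0, 1, 2, 3, 11

Build the Grundy sequence with g(k) = mex{g(k−s) : s ∈ {4, 7}, s ≤ k}:
g(0) = mex{} = 0
g(1) = mex{} = 0
g(2) = mex{} = 0
g(3) = mex{} = 0
g(4) = mex{0} = 1
g(5) = mex{0} = 1
g(6) = mex{0} = 1
g(7) = mex{0} = 1
g(8) = mex{0,1} = 2
g(9) = mex{0,1} = 2
g(10) = mex{0,1} = 2
g(11) = mex{1} = 0
The P-positions (g = 0) in 0..11 are 0, 1, 2, 3, 11.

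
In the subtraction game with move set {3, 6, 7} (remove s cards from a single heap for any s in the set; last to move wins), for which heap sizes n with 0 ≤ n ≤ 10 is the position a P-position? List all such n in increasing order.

0, 1, 2, 10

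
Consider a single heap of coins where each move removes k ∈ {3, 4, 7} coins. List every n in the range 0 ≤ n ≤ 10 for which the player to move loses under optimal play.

Compute g(0), g(1), … for moves {3, 4, 7}:
k:     0  1  2  3  4  5  6  7  8  9 10
g(k):  0  0  0  1  1  1  2  2  2  3  0
The P-positions (g = 0) in 0..10 are 0, 1, 2, 10.

0, 1, 2, 10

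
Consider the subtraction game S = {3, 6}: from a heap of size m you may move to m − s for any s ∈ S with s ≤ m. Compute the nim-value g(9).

Grundy values for subtraction set {3, 6}:
g(0) = mex{} = 0
g(1) = mex{} = 0
g(2) = mex{} = 0
g(3) = mex{0} = 1
g(4) = mex{0} = 1
g(5) = mex{0} = 1
g(6) = mex{0,1} = 2
g(7) = mex{0,1} = 2
g(8) = mex{0,1} = 2
g(9) = mex{1,2} = 0
So g(9) = 0.

0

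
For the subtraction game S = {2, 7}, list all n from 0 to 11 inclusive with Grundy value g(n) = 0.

0, 1, 4, 5, 9, 10

Compute g(0), g(1), … for moves {2, 7}:
k:     0  1  2  3  4  5  6  7  8  9 10 11
g(k):  0  0  1  1  0  0  1  1  2  0  0  1
The P-positions (g = 0) in 0..11 are 0, 1, 4, 5, 9, 10.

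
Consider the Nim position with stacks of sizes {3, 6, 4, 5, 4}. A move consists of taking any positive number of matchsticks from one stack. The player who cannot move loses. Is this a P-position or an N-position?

P-position

Write each in binary and XOR column by column:
  011  (3)
  110  (6)
  100  (4)
  101  (5)
  100  (4)
  ---
  000  (0)
The nim-sum is 0, so this is a P-position: the player to move is in a losing position under optimal play.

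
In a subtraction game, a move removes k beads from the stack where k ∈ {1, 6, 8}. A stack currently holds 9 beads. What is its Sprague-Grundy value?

0

Build the Grundy sequence with g(k) = mex{g(k−s) : s ∈ {1, 6, 8}, s ≤ k}:
g(0) = mex{} = 0
g(1) = mex{0} = 1
g(2) = mex{1} = 0
g(3) = mex{0} = 1
g(4) = mex{1} = 0
g(5) = mex{0} = 1
g(6) = mex{0,1} = 2
g(7) = mex{1,2} = 0
g(8) = mex{0} = 1
g(9) = mex{1} = 0
So g(9) = 0.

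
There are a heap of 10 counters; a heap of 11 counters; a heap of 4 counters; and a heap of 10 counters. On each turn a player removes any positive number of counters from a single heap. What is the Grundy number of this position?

15

Bitwise XOR of the heap sizes:
  1010  (10)
  1011  (11)
  0100  (4)
  1010  (10)
  ----
  1111  (15)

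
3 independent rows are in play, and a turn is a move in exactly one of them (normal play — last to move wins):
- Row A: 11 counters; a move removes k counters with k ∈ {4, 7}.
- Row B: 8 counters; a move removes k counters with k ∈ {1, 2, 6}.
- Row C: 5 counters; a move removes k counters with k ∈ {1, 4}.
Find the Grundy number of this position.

1

Build the Grundy sequence for row A with g(k) = mex{g(k−s) : s ∈ {4, 7}, s ≤ k}:
k:     0  1  2  3  4  5  6  7  8  9 10 11
g(k):  0  0  0  0  1  1  1  1  2  2  2  0
So g(11) = 0.
Build the Grundy sequence for row B with g(k) = mex{g(k−s) : s ∈ {1, 2, 6}, s ≤ k}:
g(0) = mex{} = 0
g(1) = mex{0} = 1
g(2) = mex{0,1} = 2
g(3) = mex{1,2} = 0
g(4) = mex{0,2} = 1
g(5) = mex{0,1} = 2
g(6) = mex{0,1,2} = 3
g(7) = mex{1,2,3} = 0
g(8) = mex{0,2,3} = 1
So g(8) = 1.
For row C, compute g(0), g(1), … with moves {1, 4}:
g(0) = mex{} = 0
g(1) = mex{0} = 1
g(2) = mex{1} = 0
g(3) = mex{0} = 1
g(4) = mex{0,1} = 2
g(5) = mex{1,2} = 0
So g(5) = 0.
The value of a disjunctive sum is the nim-sum of the parts.
Combined value = 0 ⊕ 1 ⊕ 0 = 1.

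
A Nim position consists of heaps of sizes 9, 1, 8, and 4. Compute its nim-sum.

4

Write each in binary and XOR column by column:
  1001  (9)
  0001  (1)
  1000  (8)
  0100  (4)
  ----
  0100  (4)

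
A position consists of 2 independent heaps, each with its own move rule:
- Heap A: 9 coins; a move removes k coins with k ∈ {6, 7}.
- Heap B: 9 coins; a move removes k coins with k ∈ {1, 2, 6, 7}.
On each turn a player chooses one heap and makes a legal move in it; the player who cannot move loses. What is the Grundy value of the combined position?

0

Grundy values for heap A (subtraction set {6, 7}):
k:     0  1  2  3  4  5  6  7  8  9
g(k):  0  0  0  0  0  0  1  1  1  1
So g(9) = 1.
For heap B, compute g(0), g(1), … with moves {1, 2, 6, 7}:
g(0) = mex{} = 0
g(1) = mex{0} = 1
g(2) = mex{0,1} = 2
g(3) = mex{1,2} = 0
g(4) = mex{0,2} = 1
g(5) = mex{0,1} = 2
g(6) = mex{0,1,2} = 3
g(7) = mex{0,1,2,3} = 4
g(8) = mex{1,2,3,4} = 0
g(9) = mex{0,2,4} = 1
So g(9) = 1.
By the Sprague-Grundy theorem, the Grundy value of a sum of independent games is the XOR of the component values.
Combined value = 1 ⊕ 1 = 0.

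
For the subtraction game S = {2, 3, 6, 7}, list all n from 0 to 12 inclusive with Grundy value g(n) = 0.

0, 1, 5, 9, 10

Compute g(0), g(1), … for moves {2, 3, 6, 7}:
k:     0  1  2  3  4  5  6  7  8  9 10 11 12
g(k):  0  0  1  1  2  0  3  1  2  0  0  1  1
The P-positions (g = 0) in 0..12 are 0, 1, 5, 9, 10.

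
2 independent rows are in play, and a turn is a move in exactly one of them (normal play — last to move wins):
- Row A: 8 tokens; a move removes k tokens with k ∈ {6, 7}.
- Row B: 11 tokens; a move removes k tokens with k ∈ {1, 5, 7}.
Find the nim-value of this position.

Build the Grundy sequence for row A with g(k) = mex{g(k−s) : s ∈ {6, 7}, s ≤ k}:
k:     0  1  2  3  4  5  6  7  8
g(k):  0  0  0  0  0  0  1  1  1
So g(8) = 1.
For row B, compute g(0), g(1), … with moves {1, 5, 7}:
g(0) = mex{} = 0
g(1) = mex{0} = 1
g(2) = mex{1} = 0
g(3) = mex{0} = 1
g(4) = mex{1} = 0
g(5) = mex{0} = 1
g(6) = mex{1} = 0
g(7) = mex{0} = 1
g(8) = mex{1} = 0
g(9) = mex{0} = 1
g(10) = mex{1} = 0
g(11) = mex{0} = 1
So g(11) = 1.
By the Sprague-Grundy theorem, the Grundy value of a sum of independent games is the XOR of the component values.
Combined value = 1 ⊕ 1 = 0.

0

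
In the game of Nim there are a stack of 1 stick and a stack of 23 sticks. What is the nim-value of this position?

22

Nim-sum: 1 ⊕ 23 = 22.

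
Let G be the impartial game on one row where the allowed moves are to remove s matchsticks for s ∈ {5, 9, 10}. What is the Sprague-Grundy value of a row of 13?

Compute g(0), g(1), … for moves {5, 9, 10}:
g(0) = mex{} = 0
g(1) = mex{} = 0
g(2) = mex{} = 0
g(3) = mex{} = 0
g(4) = mex{} = 0
g(5) = mex{0} = 1
g(6) = mex{0} = 1
g(7) = mex{0} = 1
g(8) = mex{0} = 1
g(9) = mex{0} = 1
g(10) = mex{0,1} = 2
g(11) = mex{0,1} = 2
g(12) = mex{0,1} = 2
g(13) = mex{0,1} = 2
So g(13) = 2.

2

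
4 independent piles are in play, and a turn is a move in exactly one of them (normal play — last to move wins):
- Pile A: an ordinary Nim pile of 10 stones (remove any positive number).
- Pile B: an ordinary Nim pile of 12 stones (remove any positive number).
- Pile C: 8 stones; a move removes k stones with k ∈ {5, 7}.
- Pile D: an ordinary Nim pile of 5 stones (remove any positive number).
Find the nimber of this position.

2

Pile A is a plain Nim pile of size 10, so its Grundy value is 10.
Pile B is a plain Nim pile of size 12, so its Grundy value is 12.
For pile C, compute g(0), g(1), … with moves {5, 7}:
g(0) = mex{} = 0
g(1) = mex{} = 0
g(2) = mex{} = 0
g(3) = mex{} = 0
g(4) = mex{} = 0
g(5) = mex{0} = 1
g(6) = mex{0} = 1
g(7) = mex{0} = 1
g(8) = mex{0} = 1
So g(8) = 1.
Pile D is a plain Nim pile of size 5, so its Grundy value is 5.
By the Sprague-Grundy theorem, the Grundy value of a sum of independent games is the XOR of the component values.
Combined value = 10 ⊕ 12 ⊕ 1 ⊕ 5 = 2.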